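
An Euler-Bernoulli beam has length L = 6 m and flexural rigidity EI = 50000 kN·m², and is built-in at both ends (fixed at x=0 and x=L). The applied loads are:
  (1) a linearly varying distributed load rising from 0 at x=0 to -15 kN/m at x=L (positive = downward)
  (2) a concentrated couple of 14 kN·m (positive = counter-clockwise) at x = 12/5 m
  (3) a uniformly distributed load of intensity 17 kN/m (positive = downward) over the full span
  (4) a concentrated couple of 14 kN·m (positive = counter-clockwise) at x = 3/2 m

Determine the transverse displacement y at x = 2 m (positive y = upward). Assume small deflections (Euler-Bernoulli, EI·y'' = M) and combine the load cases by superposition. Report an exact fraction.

y(2) = -1391/3750000 m

Load 1 — triangular load w₀=-15 kN/m (0→w₀ over full span):
  y_1 = -w₀x²(L-x)²(x+2L)/(120LEI) = -(-15)·2²·(6-2)²·(2+2·6)/(120·6·50000) = 7/18750 m
Load 2 — applied couple M₀=14 kN·m at a=12/5 m (b=L-a=18/5):
  y_2 = (R_Ax³/6 - M_Ax²/2)/EI  [x≤a] with R_A=84/25, M_A=42/25 = ((84/25)·2³/6 - (42/25)·2²/2)/50000 = 7/312500 m
Load 3 — uniform load w=17 kN/m over full span:
  y_3 = -wx²(L-x)²/(24EI) = -17·2²·(6-2)²/(24·50000) = -17/18750 m
Load 4 — applied couple M₀=14 kN·m at a=3/2 m (b=L-a=9/2):
  y_4 = (R_Ax³/6 - M_Ax²/2 - M₀(x-a)²/2)/EI  [x>a] with R_A=21/8, M_A=-21/8 = ((21/8)·2³/6 - (-21/8)·2²/2 - 14·(2-(3/2))²/2)/50000 = 7/50000 m
Superposition: y = Σ y_i = -1391/3750000 m ≈ -0.000371 m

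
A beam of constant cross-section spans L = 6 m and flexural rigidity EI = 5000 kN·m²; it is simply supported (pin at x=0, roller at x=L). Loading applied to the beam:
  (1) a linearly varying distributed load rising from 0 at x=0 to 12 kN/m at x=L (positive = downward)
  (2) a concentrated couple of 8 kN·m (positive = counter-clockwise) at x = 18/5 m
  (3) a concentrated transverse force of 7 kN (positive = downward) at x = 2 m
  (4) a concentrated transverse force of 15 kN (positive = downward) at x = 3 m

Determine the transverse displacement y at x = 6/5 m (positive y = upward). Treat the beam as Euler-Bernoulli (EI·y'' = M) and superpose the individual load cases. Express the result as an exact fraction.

y(6/5) = -11000263/468750000 m

Load 1 — triangular load w₀=12 kN/m (0→w₀ over full span):
  y_1 = -w₀x(7L⁴-10L²x²+3x⁴)/(360LEI) = -12·(6/5)·(7·6⁴-10·6²·(6/5)²+3·(6/5)⁴)/(360·6·5000) = -111456/9765625 m
Load 2 — applied couple M₀=8 kN·m at a=18/5 m (b=L-a=12/5):
  y_2 = (M₀x³/(6L)+C₁x)/EI  [x≤a] with C₁=M₀(3b²-L²)/(6L)=-104/25 = (8·(6/5)³/(6·6)+(-104/25)·(6/5))/5000 = -72/78125 m
Load 3 — point force P=7 kN at a=2 m (b=L-a=4):
  y_3 = -Pbx(L²-b²-x²)/(6LEI)  [x≤a] = -7·4·(6/5)·(6²-4²-(6/5)²)/(6·6·5000) = -812/234375 m
Load 4 — point force P=15 kN at a=3 m (b=L-a=3):
  y_4 = -Pbx(L²-b²-x²)/(6LEI)  [x≤a] = -15·3·(6/5)·(6²-3²-(6/5)²)/(6·6·5000) = -1917/250000 m
Superposition: y = Σ y_i = -11000263/468750000 m ≈ -0.023467 m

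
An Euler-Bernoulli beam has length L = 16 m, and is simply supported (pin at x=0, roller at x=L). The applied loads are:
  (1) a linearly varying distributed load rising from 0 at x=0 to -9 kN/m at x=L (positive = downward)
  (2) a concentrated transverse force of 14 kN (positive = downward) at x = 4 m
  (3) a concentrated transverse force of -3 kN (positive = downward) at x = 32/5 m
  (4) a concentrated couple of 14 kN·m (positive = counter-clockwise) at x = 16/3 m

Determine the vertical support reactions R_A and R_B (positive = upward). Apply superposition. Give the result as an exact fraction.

R_A = -577/40 kN, R_B = -1863/40 kN

Load 1 — triangular load w₀=-9 kN/m (0→w₀ over full span):
  R_A = w₀L/6 = (-9)·16/6 = -24 kN
  R_B = w₀L/3 = (-9)·16/3 = -48 kN
Load 2 — point force P=14 kN at a=4 m (b=L-a=12):
  R_A = Pb/L = 14·12/16 = 21/2 kN
  R_B = Pa/L = 14·4/16 = 7/2 kN
Load 3 — point force P=-3 kN at a=32/5 m (b=L-a=48/5):
  R_A = Pb/L = (-3)·(48/5)/16 = -9/5 kN
  R_B = Pa/L = (-3)·(32/5)/16 = -6/5 kN
Load 4 — applied couple M₀=14 kN·m at a=16/3 m (b=L-a=32/3):
  R_A = M₀/L = 14/16 = 7/8 kN
  R_B = -M₀/L = -14/16 = -7/8 kN
Superposition: R_A = -577/40 kN, R_B = -1863/40 kN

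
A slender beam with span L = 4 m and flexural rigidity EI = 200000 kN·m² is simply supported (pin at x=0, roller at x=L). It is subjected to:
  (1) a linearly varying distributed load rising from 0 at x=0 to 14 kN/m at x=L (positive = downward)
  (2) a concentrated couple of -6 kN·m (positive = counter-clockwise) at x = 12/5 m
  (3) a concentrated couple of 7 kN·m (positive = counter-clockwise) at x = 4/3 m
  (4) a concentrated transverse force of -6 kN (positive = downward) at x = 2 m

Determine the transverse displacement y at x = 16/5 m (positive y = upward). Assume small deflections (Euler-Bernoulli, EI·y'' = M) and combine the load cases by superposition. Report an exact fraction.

y(16/5) = -64141/1757812500 m

Load 1 — triangular load w₀=14 kN/m (0→w₀ over full span):
  y_1 = -w₀x(7L⁴-10L²x²+3x⁴)/(360LEI) = -14·(16/5)·(7·4⁴-10·4²·(16/5)²+3·(16/5)⁴)/(360·4·200000) = -3556/48828125 m
Load 2 — applied couple M₀=-6 kN·m at a=12/5 m (b=L-a=8/5):
  y_2 = (M₀x³/(6L)-M₀(x-a)²/2+C₁x)/EI  [x>a] with C₁=M₀(3b²-L²)/(6L)=52/25 = ((-6)·(16/5)³/(6·4)-(-6)·((16/5)-(12/5))²/2+(52/25)·(16/5))/200000 = 3/1562500 m
Load 3 — applied couple M₀=7 kN·m at a=4/3 m (b=L-a=8/3):
  y_3 = (M₀x³/(6L)-M₀(x-a)²/2+C₁x)/EI  [x>a] with C₁=M₀(3b²-L²)/(6L)=14/9 = (7·(16/5)³/(6·4)-7·((16/5)-(4/3))²/2+(14/9)·(16/5))/200000 = 329/28125000 m
Load 4 — point force P=-6 kN at a=2 m (b=L-a=2):
  y_4 = -Pa(L-x)(2Lx-a²-x²)/(6LEI)  [x>a] = -(-6)·2·(4-(16/5))·(2·4·(16/5)-2²-(16/5)²)/(6·4·200000) = 71/3125000 m
Superposition: y = Σ y_i = -64141/1757812500 m ≈ -0.000036 m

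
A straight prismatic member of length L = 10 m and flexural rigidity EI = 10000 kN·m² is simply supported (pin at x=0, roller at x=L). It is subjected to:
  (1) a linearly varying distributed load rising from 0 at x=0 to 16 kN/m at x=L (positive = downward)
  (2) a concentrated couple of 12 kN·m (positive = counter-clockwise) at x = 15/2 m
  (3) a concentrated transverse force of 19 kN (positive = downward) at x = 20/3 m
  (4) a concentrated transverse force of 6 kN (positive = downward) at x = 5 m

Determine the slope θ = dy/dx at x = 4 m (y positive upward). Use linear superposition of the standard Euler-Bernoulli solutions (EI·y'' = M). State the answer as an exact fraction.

θ(4) = -288611/16200000 rad

Load 1 — triangular load w₀=16 kN/m (0→w₀ over full span):
  θ_1 = -w₀(7L⁴-30L²x²+15x⁴)/(360LEI) = -16·(7·10⁴-30·10²·4²+15·4⁴)/(360·10·10000) = -323/28125 rad
Load 2 — applied couple M₀=12 kN·m at a=15/2 m (b=L-a=5/2):
  θ_2 = (M₀x²/(2L)+C₁)/EI  [x≤a] with C₁=M₀(3b²-L²)/(6L)=-65/4 = (12·4²/(2·10)+(-65/4))/10000 = -133/200000 rad
Load 3 — point force P=19 kN at a=20/3 m (b=L-a=10/3):
  θ_3 = -Pb(L²-b²-3x²)/(6LEI)  [x≤a] = -19·(10/3)·(10²-(10/3)²-3·4²)/(6·10·10000) = -437/101250 rad
Load 4 — point force P=6 kN at a=5 m (b=L-a=5):
  θ_4 = -Pb(L²-b²-3x²)/(6LEI)  [x≤a] = -6·5·(10²-5²-3·4²)/(6·10·10000) = -27/20000 rad
Superposition: θ = Σ θ_i = -288611/16200000 rad ≈ -0.017815 rad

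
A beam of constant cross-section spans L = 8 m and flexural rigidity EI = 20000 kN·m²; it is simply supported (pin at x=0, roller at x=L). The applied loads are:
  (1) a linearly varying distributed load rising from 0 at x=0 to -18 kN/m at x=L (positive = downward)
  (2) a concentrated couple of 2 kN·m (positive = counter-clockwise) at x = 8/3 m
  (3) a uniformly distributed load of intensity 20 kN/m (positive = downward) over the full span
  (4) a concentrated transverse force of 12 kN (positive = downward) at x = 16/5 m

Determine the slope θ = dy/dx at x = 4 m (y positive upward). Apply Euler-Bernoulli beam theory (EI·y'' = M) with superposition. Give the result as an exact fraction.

θ(4) = 9017/11250000 rad

Load 1 — triangular load w₀=-18 kN/m (0→w₀ over full span):
  θ_1 = -w₀(7L⁴-30L²x²+15x⁴)/(360LEI) = -(-18)·(7·8⁴-30·8²·4²+15·4⁴)/(360·8·20000) = 7/12500 rad
Load 2 — applied couple M₀=2 kN·m at a=8/3 m (b=L-a=16/3):
  θ_2 = (M₀x²/(2L)-M₀(x-a)+C₁)/EI  [x>a] with C₁=M₀(3b²-L²)/(6L)=8/9 = (2·4²/(2·8)-2·(4-(8/3))+(8/9))/20000 = 1/90000 rad
Load 3 — uniform load w=20 kN/m over full span:
  θ_3 = -w(L³-6Lx²+4x³)/(24EI) = -20·(8³-6·8·4²+4·4³)/(24·20000) = 0 rad
Load 4 — point force P=12 kN at a=16/5 m (b=L-a=24/5):
  θ_4 = -Pa(2L²-6Lx+3x²+a²)/(6LEI)  [x>a] = -12·(16/5)·(2·8²-6·8·4+3·4²+(16/5)²)/(6·8·20000) = 18/78125 rad
Superposition: θ = Σ θ_i = 9017/11250000 rad ≈ 0.000802 rad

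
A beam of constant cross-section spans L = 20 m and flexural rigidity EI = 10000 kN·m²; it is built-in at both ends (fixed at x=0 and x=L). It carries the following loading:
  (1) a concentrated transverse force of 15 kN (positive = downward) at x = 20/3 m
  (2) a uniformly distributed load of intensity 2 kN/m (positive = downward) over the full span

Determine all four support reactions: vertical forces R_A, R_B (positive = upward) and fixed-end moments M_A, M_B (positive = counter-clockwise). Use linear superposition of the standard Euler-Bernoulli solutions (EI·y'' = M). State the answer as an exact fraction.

R_A = 280/9 kN, M_A = 1000/9 kN·m, R_B = 215/9 kN, M_B = -800/9 kN·m

Load 1 — point force P=15 kN at a=20/3 m (b=L-a=40/3):
  R_A = Pb²(3a+b)/L³ = 15·(40/3)²·(3·(20/3)+(40/3))/20³ = 100/9 kN
  M_A = Pab²/L² = 15·(20/3)·(40/3)²/20² = 400/9 kN·m
  R_B = Pa²(a+3b)/L³ = 15·(20/3)²·((20/3)+3·(40/3))/20³ = 35/9 kN
  M_B = -Pa²b/L² = -15·(20/3)²·(40/3)/20² = -200/9 kN·m
Load 2 — uniform load w=2 kN/m over full span:
  R_A = wL/2 = 2·20/2 = 20 kN
  M_A = wL²/12 = 2·20²/12 = 200/3 kN·m
  R_B = wL/2 = 2·20/2 = 20 kN
  M_B = -wL²/12 = -2·20²/12 = -200/3 kN·m
Superposition: R_A = 280/9 kN, M_A = 1000/9 kN·m, R_B = 215/9 kN, M_B = -800/9 kN·m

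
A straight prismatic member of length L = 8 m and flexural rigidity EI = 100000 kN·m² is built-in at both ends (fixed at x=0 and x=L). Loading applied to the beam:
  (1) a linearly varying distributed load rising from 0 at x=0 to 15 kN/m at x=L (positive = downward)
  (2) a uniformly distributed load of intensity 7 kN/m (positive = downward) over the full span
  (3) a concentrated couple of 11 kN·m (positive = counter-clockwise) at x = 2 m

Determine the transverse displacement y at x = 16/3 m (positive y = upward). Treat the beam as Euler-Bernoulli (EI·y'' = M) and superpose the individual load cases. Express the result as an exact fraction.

Load 1 — triangular load w₀=15 kN/m (0→w₀ over full span):
  y_1 = -w₀x²(L-x)²(x+2L)/(120LEI) = -15·(16/3)²·(8-(16/3))²·((16/3)+2·8)/(120·8·100000) = -512/759375 m
Load 2 — uniform load w=7 kN/m over full span:
  y_2 = -wx²(L-x)²/(24EI) = -7·(16/3)²·(8-(16/3))²/(24·100000) = -448/759375 m
Load 3 — applied couple M₀=11 kN·m at a=2 m (b=L-a=6):
  y_3 = (R_Ax³/6 - M_Ax²/2 - M₀(x-a)²/2)/EI  [x>a] with R_A=99/64, M_A=-33/16 = ((99/64)·(16/3)³/6 - (-33/16)·(16/3)²/2 - 11·((16/3)-2)²/2)/100000 = 11/150000 m
Superposition: y = Σ y_i = -4823/4050000 m ≈ -0.001191 m

y(16/3) = -4823/4050000 m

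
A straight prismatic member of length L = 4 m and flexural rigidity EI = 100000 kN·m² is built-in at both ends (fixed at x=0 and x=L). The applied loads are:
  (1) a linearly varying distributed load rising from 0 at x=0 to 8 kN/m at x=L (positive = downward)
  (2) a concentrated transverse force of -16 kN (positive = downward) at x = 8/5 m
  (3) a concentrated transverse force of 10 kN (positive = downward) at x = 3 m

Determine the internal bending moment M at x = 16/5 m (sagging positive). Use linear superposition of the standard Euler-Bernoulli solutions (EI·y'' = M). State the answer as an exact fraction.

M(16/5) = 44011/15000 kN·m

Load 1 — triangular load w₀=8 kN/m (0→w₀ over full span):
  M_1 = 3w₀Lx/20 - w₀L²/30 - w₀x³/(6L) = 3·8·4·(16/5)/20 - 8·4²/30 - 8·(16/5)³/(6·4) = 64/375 kN·m
Load 2 — point force P=-16 kN at a=8/5 m (b=L-a=12/5):
  M_2 = Pa²(a+3b)(L-x)/L³ - Pa²b/L²  [x>a] = (-16)·(8/5)²·((8/5)+3·(12/5))·(4-(16/5))/4³ - (-16)·(8/5)²·(12/5)/4² = 1024/625 kN·m
Load 3 — point force P=10 kN at a=3 m (b=L-a=1):
  M_3 = Pa²(a+3b)(L-x)/L³ - Pa²b/L²  [x>a] = 10·3²·(3+3·1)·(4-(16/5))/4³ - 10·3²·1/4² = 9/8 kN·m
Superposition: M = Σ M_i = 44011/15000 kN·m ≈ 2.934067 kN·m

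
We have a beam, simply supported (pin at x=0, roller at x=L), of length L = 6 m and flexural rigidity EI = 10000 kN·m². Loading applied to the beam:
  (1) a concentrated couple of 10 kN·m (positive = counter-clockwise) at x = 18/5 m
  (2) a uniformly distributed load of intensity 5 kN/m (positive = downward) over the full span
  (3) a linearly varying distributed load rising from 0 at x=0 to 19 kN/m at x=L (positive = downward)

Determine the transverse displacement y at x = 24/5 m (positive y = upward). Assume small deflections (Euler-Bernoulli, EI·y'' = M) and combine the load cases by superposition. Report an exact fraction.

Load 1 — applied couple M₀=10 kN·m at a=18/5 m (b=L-a=12/5):
  y_1 = (M₀x³/(6L)-M₀(x-a)²/2+C₁x)/EI  [x>a] with C₁=M₀(3b²-L²)/(6L)=-26/5 = (10·(24/5)³/(6·6)-10·((24/5)-(18/5))²/2+(-26/5)·(24/5))/10000 = -9/62500 m
Load 2 — uniform load w=5 kN/m over full span:
  y_2 = -wx(L³-2Lx²+x³)/(24EI) = -5·(24/5)·(6³-2·6·(24/5)²+(24/5)³)/(24·10000) = -783/156250 m
Load 3 — triangular load w₀=19 kN/m (0→w₀ over full span):
  y_3 = -w₀x(7L⁴-10L²x²+3x⁴)/(360LEI) = -19·(24/5)·(7·6⁴-10·6²·(24/5)²+3·(24/5)⁴)/(360·6·10000) = -195453/19531250 m
Superposition: y = Σ y_i = -592281/39062500 m ≈ -0.015162 m

y(24/5) = -592281/39062500 m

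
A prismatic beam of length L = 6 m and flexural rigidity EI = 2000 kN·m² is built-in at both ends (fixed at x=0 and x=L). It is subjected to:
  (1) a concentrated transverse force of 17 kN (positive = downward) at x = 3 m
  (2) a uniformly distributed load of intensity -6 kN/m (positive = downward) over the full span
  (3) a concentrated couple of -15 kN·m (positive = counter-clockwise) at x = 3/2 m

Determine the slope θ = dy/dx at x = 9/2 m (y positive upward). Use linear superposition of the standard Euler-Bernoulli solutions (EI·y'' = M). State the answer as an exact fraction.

θ(9/2) = 423/256000 rad

Load 1 — point force P=17 kN at a=3 m (b=L-a=3):
  θ_1 = Pa²(L-x)(2bL-(3b+a)(L-x))/(2L³EI)  [x>a] = 17·3²·(6-(9/2))·(2·3·6-(3·3+3)·(6-(9/2)))/(2·6³·2000) = 153/32000 rad
Load 2 — uniform load w=-6 kN/m over full span:
  θ_2 = -wx(L-x)(L-2x)/(12EI) = -(-6)·(9/2)·(6-(9/2))·(6-2·(9/2))/(12·2000) = -81/16000 rad
Load 3 — applied couple M₀=-15 kN·m at a=3/2 m (b=L-a=9/2):
  θ_3 = (R_Ax²/2 - M_Ax - M₀(x-a))/EI  [x>a] with R_A=-45/16, M_A=45/16 = ((-45/16)·(9/2)²/2 - (45/16)·(9/2) - (-15)·((9/2)-(3/2)))/2000 = 99/51200 rad
Superposition: θ = Σ θ_i = 423/256000 rad ≈ 0.001652 rad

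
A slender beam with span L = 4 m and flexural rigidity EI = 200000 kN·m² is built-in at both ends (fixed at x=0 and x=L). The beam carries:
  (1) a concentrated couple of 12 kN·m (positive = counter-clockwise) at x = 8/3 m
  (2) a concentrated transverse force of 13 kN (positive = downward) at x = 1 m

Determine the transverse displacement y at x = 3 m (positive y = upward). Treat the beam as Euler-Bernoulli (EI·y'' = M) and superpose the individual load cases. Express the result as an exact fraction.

Load 1 — applied couple M₀=12 kN·m at a=8/3 m (b=L-a=4/3):
  y_1 = (R_Ax³/6 - M_Ax²/2 - M₀(x-a)²/2)/EI  [x>a] with R_A=4, M_A=4 = (4·3³/6 - 4·3²/2 - 12·(3-(8/3))²/2)/200000 = -1/300000 m
Load 2 — point force P=13 kN at a=1 m (b=L-a=3):
  y_2 = -Pa²(L-x)²(3bL-(3b+a)(L-x))/(6L³EI)  [x>a] = -13·1²·(4-3)²·(3·3·4-(3·3+1)·(4-3))/(6·4³·200000) = -169/38400000 m
Superposition: y = Σ y_i = -99/12800000 m ≈ -0.000008 m

y(3) = -99/12800000 m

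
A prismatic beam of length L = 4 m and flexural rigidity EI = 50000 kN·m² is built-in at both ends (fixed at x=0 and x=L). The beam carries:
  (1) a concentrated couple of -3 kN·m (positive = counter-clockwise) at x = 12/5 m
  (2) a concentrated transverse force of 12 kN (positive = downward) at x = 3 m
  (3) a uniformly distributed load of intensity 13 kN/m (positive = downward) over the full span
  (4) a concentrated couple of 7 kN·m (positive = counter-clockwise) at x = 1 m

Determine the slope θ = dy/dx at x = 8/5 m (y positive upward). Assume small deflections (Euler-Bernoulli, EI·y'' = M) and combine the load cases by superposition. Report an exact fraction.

Load 1 — applied couple M₀=-3 kN·m at a=12/5 m (b=L-a=8/5):
  θ_1 = (R_Ax²/2 - M_Ax)/EI  [x≤a] with R_A=-27/25, M_A=-24/25 = ((-27/25)·(8/5)²/2 - (-24/25)·(8/5))/50000 = 6/1953125 rad
Load 2 — point force P=12 kN at a=3 m (b=L-a=1):
  θ_2 = -Pb²x(2aL-(3a+b)x)/(2L³EI)  [x≤a] = -12·1²·(8/5)·(2·3·4-(3·3+1)·(8/5))/(2·4³·50000) = -3/125000 rad
Load 3 — uniform load w=13 kN/m over full span:
  θ_3 = -wx(L-x)(L-2x)/(12EI) = -13·(8/5)·(4-(8/5))·(4-2·(8/5))/(12·50000) = -26/390625 rad
Load 4 — applied couple M₀=7 kN·m at a=1 m (b=L-a=3):
  θ_4 = (R_Ax²/2 - M_Ax - M₀(x-a))/EI  [x>a] with R_A=63/32, M_A=-21/16 = ((63/32)·(8/5)²/2 - (-21/16)·(8/5) - 7·((8/5)-1))/50000 = 21/2500000 rad
Superposition: θ = Σ θ_i = -4943/62500000 rad ≈ -0.000079 rad

θ(8/5) = -4943/62500000 rad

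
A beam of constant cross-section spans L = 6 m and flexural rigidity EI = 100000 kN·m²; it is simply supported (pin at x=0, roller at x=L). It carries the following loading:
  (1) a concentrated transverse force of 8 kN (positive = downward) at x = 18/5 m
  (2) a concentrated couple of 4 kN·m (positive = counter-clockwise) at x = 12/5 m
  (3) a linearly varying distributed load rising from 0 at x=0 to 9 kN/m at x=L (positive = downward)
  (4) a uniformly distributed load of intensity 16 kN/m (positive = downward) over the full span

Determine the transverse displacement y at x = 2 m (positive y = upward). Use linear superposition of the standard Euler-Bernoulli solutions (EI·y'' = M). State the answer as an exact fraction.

y(2) = -45721/14062500 m

Load 1 — point force P=8 kN at a=18/5 m (b=L-a=12/5):
  y_1 = -Pbx(L²-b²-x²)/(6LEI)  [x≤a] = -8·(12/5)·2·(6²-(12/5)²-2²)/(6·6·100000) = -328/1171875 m
Load 2 — applied couple M₀=4 kN·m at a=12/5 m (b=L-a=18/5):
  y_2 = (M₀x³/(6L)+C₁x)/EI  [x≤a] with C₁=M₀(3b²-L²)/(6L)=8/25 = (4·2³/(6·6)+(8/25)·2)/100000 = 43/2812500 m
Load 3 — triangular load w₀=9 kN/m (0→w₀ over full span):
  y_3 = -w₀x(7L⁴-10L²x²+3x⁴)/(360LEI) = -9·2·(7·6⁴-10·6²·2²+3·2⁴)/(360·6·100000) = -2/3125 m
Load 4 — uniform load w=16 kN/m over full span:
  y_4 = -wx(L³-2Lx²+x³)/(24EI) = -16·2·(6³-2·6·2²+2³)/(24·100000) = -22/9375 m
Superposition: y = Σ y_i = -45721/14062500 m ≈ -0.003251 m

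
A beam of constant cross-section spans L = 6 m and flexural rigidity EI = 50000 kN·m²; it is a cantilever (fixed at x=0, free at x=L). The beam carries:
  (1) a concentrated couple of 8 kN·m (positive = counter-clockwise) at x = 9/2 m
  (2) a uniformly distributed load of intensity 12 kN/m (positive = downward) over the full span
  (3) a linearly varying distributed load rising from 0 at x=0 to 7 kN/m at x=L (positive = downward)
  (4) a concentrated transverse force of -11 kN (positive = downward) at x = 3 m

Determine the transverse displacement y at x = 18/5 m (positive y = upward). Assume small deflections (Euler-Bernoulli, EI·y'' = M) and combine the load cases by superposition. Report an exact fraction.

y(18/5) = -35317233/1562500000 m

Load 1 — applied couple M₀=8 kN·m at a=9/2 m (b=L-a=3/2):
  y_1 = M₀x²/(2EI)  [x≤a] = 8·(18/5)²/(2·50000) = 81/78125 m
Load 2 — uniform load w=12 kN/m over full span:
  y_2 = -wx²(x²-4Lx+6L²)/(24EI) = -12·(18/5)²·((18/5)²-4·6·(18/5)+6·6²)/(24·50000) = -72171/3906250 m
Load 3 — triangular load w₀=7 kN/m (0→w₀ over full span):
  y_3 = (w₀Lx³/12-w₀L²x²/6-w₀x⁵/(120L))/EI = (7·6·(18/5)³/12-7·6²·(18/5)²/6-7·(18/5)⁵/(120·6))/50000 = -3022677/390625000 m
Load 4 — point force P=-11 kN at a=3 m (b=L-a=3):
  y_4 = -Pa²(3x-a)/(6EI)  [x>a] = -(-11)·3²·(3·(18/5)-3)/(6·50000) = 1287/500000 m
Superposition: y = Σ y_i = -35317233/1562500000 m ≈ -0.022603 m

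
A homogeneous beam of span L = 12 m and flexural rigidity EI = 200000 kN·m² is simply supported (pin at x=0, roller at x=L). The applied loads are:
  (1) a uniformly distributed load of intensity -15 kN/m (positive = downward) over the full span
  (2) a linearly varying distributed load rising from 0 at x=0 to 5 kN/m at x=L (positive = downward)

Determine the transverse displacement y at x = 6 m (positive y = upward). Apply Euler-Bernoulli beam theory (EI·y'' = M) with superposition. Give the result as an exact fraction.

Load 1 — uniform load w=-15 kN/m over full span:
  y_1 = -wx(L³-2Lx²+x³)/(24EI) = -(-15)·6·(12³-2·12·6²+6³)/(24·200000) = 81/4000 m
Load 2 — triangular load w₀=5 kN/m (0→w₀ over full span):
  y_2 = -w₀x(7L⁴-10L²x²+3x⁴)/(360LEI) = -5·6·(7·12⁴-10·12²·6²+3·6⁴)/(360·12·200000) = -27/8000 m
Superposition: y = Σ y_i = 27/1600 m ≈ 0.016875 m

y(6) = 27/1600 m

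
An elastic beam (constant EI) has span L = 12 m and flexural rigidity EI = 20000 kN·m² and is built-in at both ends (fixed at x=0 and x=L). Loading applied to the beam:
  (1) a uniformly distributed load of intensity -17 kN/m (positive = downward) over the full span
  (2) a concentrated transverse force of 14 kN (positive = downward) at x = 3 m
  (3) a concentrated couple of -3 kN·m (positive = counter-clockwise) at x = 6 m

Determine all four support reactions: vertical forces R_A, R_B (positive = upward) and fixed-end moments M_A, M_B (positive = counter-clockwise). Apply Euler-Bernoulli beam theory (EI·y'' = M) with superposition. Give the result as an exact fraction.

R_A = -1449/16 kN, M_A = -1449/8 kN·m, R_B = -1591/16 kN, M_B = 1563/8 kN·m

Load 1 — uniform load w=-17 kN/m over full span:
  R_A = wL/2 = (-17)·12/2 = -102 kN
  M_A = wL²/12 = (-17)·12²/12 = -204 kN·m
  R_B = wL/2 = (-17)·12/2 = -102 kN
  M_B = -wL²/12 = -(-17)·12²/12 = 204 kN·m
Load 2 — point force P=14 kN at a=3 m (b=L-a=9):
  R_A = Pb²(3a+b)/L³ = 14·9²·(3·3+9)/12³ = 189/16 kN
  M_A = Pab²/L² = 14·3·9²/12² = 189/8 kN·m
  R_B = Pa²(a+3b)/L³ = 14·3²·(3+3·9)/12³ = 35/16 kN
  M_B = -Pa²b/L² = -14·3²·9/12² = -63/8 kN·m
Load 3 — applied couple M₀=-3 kN·m at a=6 m (b=L-a=6):
  R_A = 6M₀ab/L³ = 6·(-3)·6·6/12³ = -3/8 kN
  M_A = M₀b(2a-b)/L² = (-3)·6·(2·6-6)/12² = -3/4 kN·m
  R_B = -6M₀ab/L³ = -6·(-3)·6·6/12³ = 3/8 kN
  M_B = M₀a(2b-a)/L² = (-3)·6·(2·6-6)/12² = -3/4 kN·m
Superposition: R_A = -1449/16 kN, M_A = -1449/8 kN·m, R_B = -1591/16 kN, M_B = 1563/8 kN·m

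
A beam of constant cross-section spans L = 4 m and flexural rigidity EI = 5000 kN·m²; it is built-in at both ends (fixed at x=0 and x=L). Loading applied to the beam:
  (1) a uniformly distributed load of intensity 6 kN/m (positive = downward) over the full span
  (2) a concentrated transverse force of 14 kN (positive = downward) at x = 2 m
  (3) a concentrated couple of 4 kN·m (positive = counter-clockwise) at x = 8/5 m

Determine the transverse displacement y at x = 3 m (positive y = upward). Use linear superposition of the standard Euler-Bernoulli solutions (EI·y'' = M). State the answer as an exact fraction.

y(3) = -251/300000 m

Load 1 — uniform load w=6 kN/m over full span:
  y_1 = -wx²(L-x)²/(24EI) = -6·3²·(4-3)²/(24·5000) = -9/20000 m
Load 2 — point force P=14 kN at a=2 m (b=L-a=2):
  y_2 = -Pa²(L-x)²(3bL-(3b+a)(L-x))/(6L³EI)  [x>a] = -14·2²·(4-3)²·(3·2·4-(3·2+2)·(4-3))/(6·4³·5000) = -7/15000 m
Load 3 — applied couple M₀=4 kN·m at a=8/5 m (b=L-a=12/5):
  y_3 = (R_Ax³/6 - M_Ax²/2 - M₀(x-a)²/2)/EI  [x>a] with R_A=36/25, M_A=12/25 = ((36/25)·3³/6 - (12/25)·3²/2 - 4·(3-(8/5))²/2)/5000 = 1/12500 m
Superposition: y = Σ y_i = -251/300000 m ≈ -0.000837 m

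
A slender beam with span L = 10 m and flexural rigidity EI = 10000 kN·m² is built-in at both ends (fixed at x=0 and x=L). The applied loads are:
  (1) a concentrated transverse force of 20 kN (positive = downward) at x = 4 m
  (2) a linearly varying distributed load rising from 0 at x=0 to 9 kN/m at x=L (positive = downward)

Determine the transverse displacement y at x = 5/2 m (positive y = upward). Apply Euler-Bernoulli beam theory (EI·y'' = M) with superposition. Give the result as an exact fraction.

y(5/2) = -2367/204800 m

Load 1 — point force P=20 kN at a=4 m (b=L-a=6):
  y_1 = -Pb²x²(3aL-(3a+b)x)/(6L³EI)  [x≤a] = -20·6²·(5/2)²·(3·4·10-(3·4+6)·(5/2))/(6·10³·10000) = -9/1600 m
Load 2 — triangular load w₀=9 kN/m (0→w₀ over full span):
  y_2 = -w₀x²(L-x)²(x+2L)/(120LEI) = -9·(5/2)²·(10-(5/2))²·((5/2)+2·10)/(120·10·10000) = -243/40960 m
Superposition: y = Σ y_i = -2367/204800 m ≈ -0.011558 m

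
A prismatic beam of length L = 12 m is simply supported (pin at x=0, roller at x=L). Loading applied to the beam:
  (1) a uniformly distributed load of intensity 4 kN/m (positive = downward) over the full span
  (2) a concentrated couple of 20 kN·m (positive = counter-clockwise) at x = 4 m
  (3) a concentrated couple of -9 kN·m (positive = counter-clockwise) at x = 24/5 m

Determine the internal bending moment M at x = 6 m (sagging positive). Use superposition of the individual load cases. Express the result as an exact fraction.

Load 1 — uniform load w=4 kN/m over full span:
  M_1 = wx(L-x)/2 = 4·6·(12-6)/2 = 72 kN·m
Load 2 — applied couple M₀=20 kN·m at a=4 m (b=L-a=8):
  M_2 = M₀x/L - M₀  [x>a] = 20·6/12 - 20 = -10 kN·m
Load 3 — applied couple M₀=-9 kN·m at a=24/5 m (b=L-a=36/5):
  M_3 = M₀x/L - M₀  [x>a] = (-9)·6/12 - (-9) = 9/2 kN·m
Superposition: M = Σ M_i = 133/2 kN·m ≈ 66.500000 kN·m

M(6) = 133/2 kN·m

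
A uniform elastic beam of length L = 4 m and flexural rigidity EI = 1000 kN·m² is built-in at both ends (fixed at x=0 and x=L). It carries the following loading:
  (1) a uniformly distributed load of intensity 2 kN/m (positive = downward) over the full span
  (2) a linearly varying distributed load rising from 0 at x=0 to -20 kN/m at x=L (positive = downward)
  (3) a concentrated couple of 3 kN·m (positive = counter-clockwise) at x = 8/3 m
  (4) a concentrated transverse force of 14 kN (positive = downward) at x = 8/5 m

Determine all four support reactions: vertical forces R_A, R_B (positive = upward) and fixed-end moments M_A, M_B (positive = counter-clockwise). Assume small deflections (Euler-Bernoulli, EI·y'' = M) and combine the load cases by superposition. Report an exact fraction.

Load 1 — uniform load w=2 kN/m over full span:
  R_A = wL/2 = 2·4/2 = 4 kN
  M_A = wL²/12 = 2·4²/12 = 8/3 kN·m
  R_B = wL/2 = 2·4/2 = 4 kN
  M_B = -wL²/12 = -2·4²/12 = -8/3 kN·m
Load 2 — triangular load w₀=-20 kN/m (0→w₀ over full span):
  R_A = 3w₀L/20 = 3·(-20)·4/20 = -12 kN
  M_A = w₀L²/30 = (-20)·4²/30 = -32/3 kN·m
  R_B = 7w₀L/20 = 7·(-20)·4/20 = -28 kN
  M_B = -w₀L²/20 = -(-20)·4²/20 = 16 kN·m
Load 3 — applied couple M₀=3 kN·m at a=8/3 m (b=L-a=4/3):
  R_A = 6M₀ab/L³ = 6·3·(8/3)·(4/3)/4³ = 1 kN
  M_A = M₀b(2a-b)/L² = 3·(4/3)·(2·(8/3)-(4/3))/4² = 1 kN·m
  R_B = -6M₀ab/L³ = -6·3·(8/3)·(4/3)/4³ = -1 kN
  M_B = M₀a(2b-a)/L² = 3·(8/3)·(2·(4/3)-(8/3))/4² = 0 kN·m
Load 4 — point force P=14 kN at a=8/5 m (b=L-a=12/5):
  R_A = Pb²(3a+b)/L³ = 14·(12/5)²·(3·(8/5)+(12/5))/4³ = 1134/125 kN
  M_A = Pab²/L² = 14·(8/5)·(12/5)²/4² = 1008/125 kN·m
  R_B = Pa²(a+3b)/L³ = 14·(8/5)²·((8/5)+3·(12/5))/4³ = 616/125 kN
  M_B = -Pa²b/L² = -14·(8/5)²·(12/5)/4² = -672/125 kN·m
Superposition: R_A = 259/125 kN, M_A = 133/125 kN·m, R_B = -2509/125 kN, M_B = 2984/375 kN·m

R_A = 259/125 kN, M_A = 133/125 kN·m, R_B = -2509/125 kN, M_B = 2984/375 kN·m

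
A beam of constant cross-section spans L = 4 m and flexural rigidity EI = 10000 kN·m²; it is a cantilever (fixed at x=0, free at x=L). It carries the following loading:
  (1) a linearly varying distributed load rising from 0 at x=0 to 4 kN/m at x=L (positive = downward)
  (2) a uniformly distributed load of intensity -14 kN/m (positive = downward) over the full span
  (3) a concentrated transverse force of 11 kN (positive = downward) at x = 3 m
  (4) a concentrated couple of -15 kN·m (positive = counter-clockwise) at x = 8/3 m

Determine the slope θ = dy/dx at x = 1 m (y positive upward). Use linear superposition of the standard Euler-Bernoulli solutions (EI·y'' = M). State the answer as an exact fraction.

Load 1 — triangular load w₀=4 kN/m (0→w₀ over full span):
  θ_1 = (w₀Lx²/4-w₀L²x/3-w₀x⁴/(24L))/EI = (4·4·1²/4-4·4²·1/3-4·1⁴/(24·4))/10000 = -139/80000 rad
Load 2 — uniform load w=-14 kN/m over full span:
  θ_2 = -wx(x²-3Lx+3L²)/(6EI) = -(-14)·1·(1²-3·4·1+3·4²)/(6·10000) = 259/30000 rad
Load 3 — point force P=11 kN at a=3 m (b=L-a=1):
  θ_3 = -Px(2a-x)/(2EI)  [x≤a] = -11·1·(2·3-1)/(2·10000) = -11/4000 rad
Load 4 — applied couple M₀=-15 kN·m at a=8/3 m (b=L-a=4/3):
  θ_4 = M₀x/EI  [x≤a] = (-15)·1/10000 = -3/2000 rad
Superposition: θ = Σ θ_i = 127/48000 rad ≈ 0.002646 rad

θ(1) = 127/48000 rad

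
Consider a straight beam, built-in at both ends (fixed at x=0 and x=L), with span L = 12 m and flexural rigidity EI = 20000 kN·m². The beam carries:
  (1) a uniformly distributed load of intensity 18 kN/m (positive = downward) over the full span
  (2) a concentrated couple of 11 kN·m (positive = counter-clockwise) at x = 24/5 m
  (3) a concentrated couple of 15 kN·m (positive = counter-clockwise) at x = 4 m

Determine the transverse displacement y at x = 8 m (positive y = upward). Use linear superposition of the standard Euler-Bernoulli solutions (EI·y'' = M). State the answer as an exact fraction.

y(8) = -20579/562500 m

Load 1 — uniform load w=18 kN/m over full span:
  y_1 = -wx²(L-x)²/(24EI) = -18·8²·(12-8)²/(24·20000) = -24/625 m
Load 2 — applied couple M₀=11 kN·m at a=24/5 m (b=L-a=36/5):
  y_2 = (R_Ax³/6 - M_Ax²/2 - M₀(x-a)²/2)/EI  [x>a] with R_A=33/25, M_A=33/25 = ((33/25)·8³/6 - (33/25)·8²/2 - 11·(8-(24/5))²/2)/20000 = 11/15625 m
Load 3 — applied couple M₀=15 kN·m at a=4 m (b=L-a=8):
  y_3 = (R_Ax³/6 - M_Ax²/2 - M₀(x-a)²/2)/EI  [x>a] with R_A=5/3, M_A=0 = ((5/3)·8³/6 - 0·8²/2 - 15·(8-4)²/2)/20000 = 1/900 m
Superposition: y = Σ y_i = -20579/562500 m ≈ -0.036585 m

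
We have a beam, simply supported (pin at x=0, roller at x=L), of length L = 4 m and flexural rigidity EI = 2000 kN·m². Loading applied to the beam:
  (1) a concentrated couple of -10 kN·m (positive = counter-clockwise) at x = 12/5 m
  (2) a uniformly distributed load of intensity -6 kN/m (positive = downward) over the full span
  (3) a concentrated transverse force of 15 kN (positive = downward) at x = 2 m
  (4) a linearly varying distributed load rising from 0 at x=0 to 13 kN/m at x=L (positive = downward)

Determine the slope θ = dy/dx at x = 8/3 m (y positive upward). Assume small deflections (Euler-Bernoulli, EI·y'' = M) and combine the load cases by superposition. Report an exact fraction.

Load 1 — applied couple M₀=-10 kN·m at a=12/5 m (b=L-a=8/5):
  θ_1 = (M₀x²/(2L)-M₀(x-a)+C₁)/EI  [x>a] with C₁=M₀(3b²-L²)/(6L)=52/15 = ((-10)·(8/3)²/(2·4)-(-10)·((8/3)-(12/5))+(52/15))/2000 = -31/22500 rad
Load 2 — uniform load w=-6 kN/m over full span:
  θ_2 = -w(L³-6Lx²+4x³)/(24EI) = -(-6)·(4³-6·4·(8/3)²+4·(8/3)³)/(24·2000) = -13/3375 rad
Load 3 — point force P=15 kN at a=2 m (b=L-a=2):
  θ_3 = -Pa(2L²-6Lx+3x²+a²)/(6LEI)  [x>a] = -15·2·(2·4²-6·4·(8/3)+3·(8/3)²+2²)/(6·4·2000) = 1/240 rad
Load 4 — triangular load w₀=13 kN/m (0→w₀ over full span):
  θ_4 = -w₀(7L⁴-30L²x²+15x⁴)/(360LEI) = -13·(7·4⁴-30·4²·(8/3)²+15·(8/3)⁴)/(360·4·2000) = 1183/303750 rad
Superposition: θ = Σ θ_i = 6881/2430000 rad ≈ 0.002832 rad

θ(8/3) = 6881/2430000 rad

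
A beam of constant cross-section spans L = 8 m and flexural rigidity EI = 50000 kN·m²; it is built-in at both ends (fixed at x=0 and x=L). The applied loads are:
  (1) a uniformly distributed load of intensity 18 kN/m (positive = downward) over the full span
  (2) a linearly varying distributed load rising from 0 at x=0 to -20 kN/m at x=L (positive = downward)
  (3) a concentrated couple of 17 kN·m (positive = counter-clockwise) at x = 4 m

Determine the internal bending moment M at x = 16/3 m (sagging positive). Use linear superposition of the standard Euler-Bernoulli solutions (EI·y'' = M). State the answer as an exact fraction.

M(16/3) = 1823/324 kN·m

Load 1 — uniform load w=18 kN/m over full span:
  M_1 = wLx/2 - wL²/12 - wx²/2 = 18·8·(16/3)/2 - 18·8²/12 - 18·(16/3)²/2 = 32 kN·m
Load 2 — triangular load w₀=-20 kN/m (0→w₀ over full span):
  M_2 = 3w₀Lx/20 - w₀L²/30 - w₀x³/(6L) = 3·(-20)·8·(16/3)/20 - (-20)·8²/30 - (-20)·(16/3)³/(6·8) = -1792/81 kN·m
Load 3 — applied couple M₀=17 kN·m at a=4 m (b=L-a=4):
  M_3 = R_Ax - M_A - M₀  [x>a] with R_A=51/16, M_A=17/4 = (51/16)·(16/3) - (17/4) - 17 = -17/4 kN·m
Superposition: M = Σ M_i = 1823/324 kN·m ≈ 5.626543 kN·m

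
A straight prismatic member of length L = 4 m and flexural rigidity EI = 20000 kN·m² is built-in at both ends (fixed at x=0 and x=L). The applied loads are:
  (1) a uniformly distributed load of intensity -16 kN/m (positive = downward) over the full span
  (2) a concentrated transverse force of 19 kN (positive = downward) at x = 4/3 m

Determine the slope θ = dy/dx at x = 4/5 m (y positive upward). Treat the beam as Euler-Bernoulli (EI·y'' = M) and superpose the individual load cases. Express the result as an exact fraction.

Load 1 — uniform load w=-16 kN/m over full span:
  θ_1 = -wx(L-x)(L-2x)/(12EI) = -(-16)·(4/5)·(4-(4/5))·(4-2·(4/5))/(12·20000) = 32/78125 rad
Load 2 — point force P=19 kN at a=4/3 m (b=L-a=8/3):
  θ_2 = -Pb²x(2aL-(3a+b)x)/(2L³EI)  [x≤a] = -19·(8/3)²·(4/5)·(2·(4/3)·4-(3·(4/3)+(8/3))·(4/5))/(2·4³·20000) = -19/84375 rad
Superposition: θ = Σ θ_i = 389/2109375 rad ≈ 0.000184 rad

θ(4/5) = 389/2109375 rad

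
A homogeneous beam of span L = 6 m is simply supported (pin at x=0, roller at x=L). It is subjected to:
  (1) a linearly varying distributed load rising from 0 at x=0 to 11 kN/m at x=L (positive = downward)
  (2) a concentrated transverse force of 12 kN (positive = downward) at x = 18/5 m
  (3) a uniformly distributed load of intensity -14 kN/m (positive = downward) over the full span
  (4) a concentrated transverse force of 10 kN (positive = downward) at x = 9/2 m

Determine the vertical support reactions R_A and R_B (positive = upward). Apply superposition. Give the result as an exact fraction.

R_A = -237/10 kN, R_B = -53/10 kN

Load 1 — triangular load w₀=11 kN/m (0→w₀ over full span):
  R_A = w₀L/6 = 11·6/6 = 11 kN
  R_B = w₀L/3 = 11·6/3 = 22 kN
Load 2 — point force P=12 kN at a=18/5 m (b=L-a=12/5):
  R_A = Pb/L = 12·(12/5)/6 = 24/5 kN
  R_B = Pa/L = 12·(18/5)/6 = 36/5 kN
Load 3 — uniform load w=-14 kN/m over full span:
  R_A = wL/2 = (-14)·6/2 = -42 kN
  R_B = wL/2 = (-14)·6/2 = -42 kN
Load 4 — point force P=10 kN at a=9/2 m (b=L-a=3/2):
  R_A = Pb/L = 10·(3/2)/6 = 5/2 kN
  R_B = Pa/L = 10·(9/2)/6 = 15/2 kN
Superposition: R_A = -237/10 kN, R_B = -53/10 kN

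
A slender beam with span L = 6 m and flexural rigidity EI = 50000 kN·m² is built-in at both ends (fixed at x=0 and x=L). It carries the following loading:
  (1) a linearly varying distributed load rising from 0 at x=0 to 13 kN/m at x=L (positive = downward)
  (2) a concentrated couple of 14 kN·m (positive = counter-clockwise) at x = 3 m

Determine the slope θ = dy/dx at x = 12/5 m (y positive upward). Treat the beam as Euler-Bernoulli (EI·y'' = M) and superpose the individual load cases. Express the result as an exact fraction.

Load 1 — triangular load w₀=13 kN/m (0→w₀ over full span):
  θ_1 = -w₀(2x(L-x)(L-2x)(x+2L)+x²(L-x)²)/(120LEI) = -13·(2·(12/5)·(6-(12/5))·(6-2·(12/5))·((12/5)+2·6)+(12/5)²·(6-(12/5))²)/(120·6·50000) = -1053/7812500 rad
Load 2 — applied couple M₀=14 kN·m at a=3 m (b=L-a=3):
  θ_2 = (R_Ax²/2 - M_Ax)/EI  [x≤a] with R_A=7/2, M_A=7/2 = ((7/2)·(12/5)²/2 - (7/2)·(12/5))/50000 = 21/625000 rad
Superposition: θ = Σ θ_i = -1581/15625000 rad ≈ -0.000101 rad

θ(12/5) = -1581/15625000 rad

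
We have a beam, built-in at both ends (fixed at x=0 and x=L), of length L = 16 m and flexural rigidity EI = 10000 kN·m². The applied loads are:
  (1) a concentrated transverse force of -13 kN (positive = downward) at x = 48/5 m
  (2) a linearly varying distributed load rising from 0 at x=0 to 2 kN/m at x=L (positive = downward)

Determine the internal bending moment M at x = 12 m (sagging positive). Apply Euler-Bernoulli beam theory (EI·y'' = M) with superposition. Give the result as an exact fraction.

Load 1 — point force P=-13 kN at a=48/5 m (b=L-a=32/5):
  M_1 = Pa²(a+3b)(L-x)/L³ - Pa²b/L²  [x>a] = (-13)·(48/5)²·((48/5)+3·(32/5))·(16-12)/16³ - (-13)·(48/5)²·(32/5)/16² = -468/125 kN·m
Load 2 — triangular load w₀=2 kN/m (0→w₀ over full span):
  M_2 = 3w₀Lx/20 - w₀L²/30 - w₀x³/(6L) = 3·2·16·12/20 - 2·16²/30 - 2·12³/(6·16) = 68/15 kN·m
Superposition: M = Σ M_i = 296/375 kN·m ≈ 0.789333 kN·m

M(12) = 296/375 kN·m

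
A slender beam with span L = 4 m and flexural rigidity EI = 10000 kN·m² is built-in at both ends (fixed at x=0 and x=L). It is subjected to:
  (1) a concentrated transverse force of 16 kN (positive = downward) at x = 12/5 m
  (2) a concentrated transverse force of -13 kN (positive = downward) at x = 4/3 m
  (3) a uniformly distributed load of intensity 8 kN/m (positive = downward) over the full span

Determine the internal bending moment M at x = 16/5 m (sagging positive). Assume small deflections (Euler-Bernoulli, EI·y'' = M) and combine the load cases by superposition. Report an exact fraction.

Load 1 — point force P=16 kN at a=12/5 m (b=L-a=8/5):
  M_1 = Pa²(a+3b)(L-x)/L³ - Pa²b/L²  [x>a] = 16·(12/5)²·((12/5)+3·(8/5))·(4-(16/5))/4³ - 16·(12/5)²·(8/5)/4² = -576/625 kN·m
Load 2 — point force P=-13 kN at a=4/3 m (b=L-a=8/3):
  M_2 = Pa²(a+3b)(L-x)/L³ - Pa²b/L²  [x>a] = (-13)·(4/3)²·((4/3)+3·(8/3))·(4-(16/5))/4³ - (-13)·(4/3)²·(8/3)/4² = 52/45 kN·m
Load 3 — uniform load w=8 kN/m over full span:
  M_3 = wLx/2 - wL²/12 - wx²/2 = 8·4·(16/5)/2 - 8·4²/12 - 8·(16/5)²/2 = -32/75 kN·m
Superposition: M = Σ M_i = -1084/5625 kN·m ≈ -0.192711 kN·m

M(16/5) = -1084/5625 kN·m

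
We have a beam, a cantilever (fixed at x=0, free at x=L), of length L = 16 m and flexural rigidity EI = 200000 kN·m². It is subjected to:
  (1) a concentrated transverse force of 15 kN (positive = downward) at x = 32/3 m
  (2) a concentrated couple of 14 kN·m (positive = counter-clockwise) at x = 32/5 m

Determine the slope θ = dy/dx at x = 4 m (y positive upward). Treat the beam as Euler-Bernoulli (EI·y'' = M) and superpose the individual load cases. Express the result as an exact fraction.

Load 1 — point force P=15 kN at a=32/3 m (b=L-a=16/3):
  θ_1 = -Px(2a-x)/(2EI)  [x≤a] = -15·4·(2·(32/3)-4)/(2·200000) = -13/5000 rad
Load 2 — applied couple M₀=14 kN·m at a=32/5 m (b=L-a=48/5):
  θ_2 = M₀x/EI  [x≤a] = 14·4/200000 = 7/25000 rad
Superposition: θ = Σ θ_i = -29/12500 rad ≈ -0.002320 rad

θ(4) = -29/12500 rad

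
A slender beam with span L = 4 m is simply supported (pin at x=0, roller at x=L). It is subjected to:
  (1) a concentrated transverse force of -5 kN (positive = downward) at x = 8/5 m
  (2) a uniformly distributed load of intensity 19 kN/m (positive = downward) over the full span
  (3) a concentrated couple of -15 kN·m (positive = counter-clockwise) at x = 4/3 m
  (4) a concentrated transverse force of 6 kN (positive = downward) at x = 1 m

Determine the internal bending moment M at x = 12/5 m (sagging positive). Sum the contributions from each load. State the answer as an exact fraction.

M(12/5) = 1042/25 kN·m

Load 1 — point force P=-5 kN at a=8/5 m (b=L-a=12/5):
  M_1 = Pa(L-x)/L  [x>a] = (-5)·(8/5)·(4-(12/5))/4 = -16/5 kN·m
Load 2 — uniform load w=19 kN/m over full span:
  M_2 = wx(L-x)/2 = 19·(12/5)·(4-(12/5))/2 = 912/25 kN·m
Load 3 — applied couple M₀=-15 kN·m at a=4/3 m (b=L-a=8/3):
  M_3 = M₀x/L - M₀  [x>a] = (-15)·(12/5)/4 - (-15) = 6 kN·m
Load 4 — point force P=6 kN at a=1 m (b=L-a=3):
  M_4 = Pa(L-x)/L  [x>a] = 6·1·(4-(12/5))/4 = 12/5 kN·m
Superposition: M = Σ M_i = 1042/25 kN·m ≈ 41.680000 kN·m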